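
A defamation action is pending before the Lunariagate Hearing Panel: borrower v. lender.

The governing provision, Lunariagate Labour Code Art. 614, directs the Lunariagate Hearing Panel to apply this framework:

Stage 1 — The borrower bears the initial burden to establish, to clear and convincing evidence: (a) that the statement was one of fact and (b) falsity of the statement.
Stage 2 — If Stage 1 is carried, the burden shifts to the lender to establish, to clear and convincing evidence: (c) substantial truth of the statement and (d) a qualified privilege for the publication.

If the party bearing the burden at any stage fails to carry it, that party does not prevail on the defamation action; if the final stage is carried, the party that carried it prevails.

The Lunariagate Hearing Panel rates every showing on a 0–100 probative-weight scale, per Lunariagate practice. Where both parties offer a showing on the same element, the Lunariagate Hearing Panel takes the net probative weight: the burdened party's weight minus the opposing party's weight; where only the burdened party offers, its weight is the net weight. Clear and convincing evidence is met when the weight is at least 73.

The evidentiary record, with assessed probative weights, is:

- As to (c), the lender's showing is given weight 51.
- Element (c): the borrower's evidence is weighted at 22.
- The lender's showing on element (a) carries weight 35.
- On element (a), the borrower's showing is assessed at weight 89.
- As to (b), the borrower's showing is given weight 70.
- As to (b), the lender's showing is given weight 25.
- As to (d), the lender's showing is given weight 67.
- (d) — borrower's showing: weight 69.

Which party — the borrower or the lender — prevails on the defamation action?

Stage 1 (borrower, clear and convincing evidence, weight is at least 73): (a) net 89−35=54 < 73 — fails; (b) net 70−25=45 < 73 — fails.
  The borrower does not carry Stage 1.
The analysis ends at Stage 1; the lender prevails.

lender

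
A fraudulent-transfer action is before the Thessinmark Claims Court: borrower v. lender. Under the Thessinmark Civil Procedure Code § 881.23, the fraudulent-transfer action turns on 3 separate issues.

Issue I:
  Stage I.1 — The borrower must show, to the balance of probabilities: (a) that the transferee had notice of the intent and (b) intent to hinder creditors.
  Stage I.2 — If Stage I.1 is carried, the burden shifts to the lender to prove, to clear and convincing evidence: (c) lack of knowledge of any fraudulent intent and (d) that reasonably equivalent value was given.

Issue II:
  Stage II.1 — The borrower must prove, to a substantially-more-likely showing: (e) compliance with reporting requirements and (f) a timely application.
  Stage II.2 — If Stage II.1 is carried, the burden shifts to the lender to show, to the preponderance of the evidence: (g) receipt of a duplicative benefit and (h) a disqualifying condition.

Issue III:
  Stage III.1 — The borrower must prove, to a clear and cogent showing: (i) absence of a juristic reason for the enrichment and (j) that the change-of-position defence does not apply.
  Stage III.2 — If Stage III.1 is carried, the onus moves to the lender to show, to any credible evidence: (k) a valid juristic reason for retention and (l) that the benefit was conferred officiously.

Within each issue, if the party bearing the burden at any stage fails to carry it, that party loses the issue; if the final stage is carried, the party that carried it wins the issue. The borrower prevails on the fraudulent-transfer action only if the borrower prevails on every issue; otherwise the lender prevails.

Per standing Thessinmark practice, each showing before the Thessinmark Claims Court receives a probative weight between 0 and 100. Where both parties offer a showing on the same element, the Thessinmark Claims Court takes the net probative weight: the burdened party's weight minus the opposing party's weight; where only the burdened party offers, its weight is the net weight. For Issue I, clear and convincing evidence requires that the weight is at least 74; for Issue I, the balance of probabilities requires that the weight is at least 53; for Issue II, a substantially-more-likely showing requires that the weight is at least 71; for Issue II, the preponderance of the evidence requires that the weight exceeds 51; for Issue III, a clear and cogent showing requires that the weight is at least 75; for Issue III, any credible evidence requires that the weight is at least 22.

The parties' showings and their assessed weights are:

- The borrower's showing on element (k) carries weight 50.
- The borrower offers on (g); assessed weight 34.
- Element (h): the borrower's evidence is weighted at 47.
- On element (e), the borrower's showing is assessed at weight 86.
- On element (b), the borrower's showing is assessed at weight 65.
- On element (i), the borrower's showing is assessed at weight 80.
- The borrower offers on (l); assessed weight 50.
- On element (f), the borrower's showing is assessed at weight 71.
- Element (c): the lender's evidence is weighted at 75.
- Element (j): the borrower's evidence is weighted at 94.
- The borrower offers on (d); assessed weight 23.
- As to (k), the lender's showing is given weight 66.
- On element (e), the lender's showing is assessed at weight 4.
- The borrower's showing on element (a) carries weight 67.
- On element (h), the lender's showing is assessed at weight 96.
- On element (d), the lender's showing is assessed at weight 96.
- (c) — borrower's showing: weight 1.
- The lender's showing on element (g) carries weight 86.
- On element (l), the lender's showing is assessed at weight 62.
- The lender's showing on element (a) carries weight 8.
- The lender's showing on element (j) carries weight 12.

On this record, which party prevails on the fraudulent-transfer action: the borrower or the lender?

— Issue I —
Stage I.1 (borrower, the balance of probabilities, weight is at least 53): (a) net 67−8=59 ≥ 53 — meets; (b) 65 ≥ 53 — meets.
  The borrower carries Stage I.1; the lender now bears the burden.
Stage I.2 (lender, clear and convincing evidence, weight is at least 74): (c) net 75−1=74 ≥ 74 — meets; (d) net 96−23=73 < 74 — fails.
  The lender does not carry Stage I.2.
The analysis ends at Stage I.2; the borrower prevails on this issue.
— Issue II —
Stage II.1 — burden on borrower; standard: a substantially-more-likely showing (weight is at least 71).
    (e): 86 − 4 = 82 ≥ 71 [met]
    (f): 71 ≥ 71 [met]
  Stage II.1 is satisfied; the onus moves to the lender.
Stage II.2 — burden on lender; standard: the preponderance of the evidence (weight exceeds 51).
    (g): 86 − 34 = 52 > 51 [met]
    (h): 96 − 47 = 49 ≤ 51 [not met]
  The lender does not carry Stage II.2.
So the borrower prevails on this issue.
— Issue III —
At Stage III.1 the borrower must meet a clear and cogent showing (weight is at least 75): on (i) the weight is 80, ≥ 75, so (i) meets the standard; on (j) the weight is 94 less the opposing 12 gives net 82, ≥ 75, so (j) meets the standard.
  All elements met. The burden passes to the lender.
At Stage III.2 the lender must meet any credible evidence (weight is at least 22): on (k) the weight is 66 less the opposing 50 gives net 16, which does not reach 22, so (k) does not meet the standard; on (l) the weight is 62 less the opposing 50 gives net 12, < 22, so (l) does not meet the standard.
  Not every element is met, so the lender fails to carry Stage III.2.
So the borrower prevails on this issue.
Per-issue: Issue I → borrower; Issue II → borrower; Issue III → borrower. The borrower must prevail on every issue; overall, the borrower prevails.

borrower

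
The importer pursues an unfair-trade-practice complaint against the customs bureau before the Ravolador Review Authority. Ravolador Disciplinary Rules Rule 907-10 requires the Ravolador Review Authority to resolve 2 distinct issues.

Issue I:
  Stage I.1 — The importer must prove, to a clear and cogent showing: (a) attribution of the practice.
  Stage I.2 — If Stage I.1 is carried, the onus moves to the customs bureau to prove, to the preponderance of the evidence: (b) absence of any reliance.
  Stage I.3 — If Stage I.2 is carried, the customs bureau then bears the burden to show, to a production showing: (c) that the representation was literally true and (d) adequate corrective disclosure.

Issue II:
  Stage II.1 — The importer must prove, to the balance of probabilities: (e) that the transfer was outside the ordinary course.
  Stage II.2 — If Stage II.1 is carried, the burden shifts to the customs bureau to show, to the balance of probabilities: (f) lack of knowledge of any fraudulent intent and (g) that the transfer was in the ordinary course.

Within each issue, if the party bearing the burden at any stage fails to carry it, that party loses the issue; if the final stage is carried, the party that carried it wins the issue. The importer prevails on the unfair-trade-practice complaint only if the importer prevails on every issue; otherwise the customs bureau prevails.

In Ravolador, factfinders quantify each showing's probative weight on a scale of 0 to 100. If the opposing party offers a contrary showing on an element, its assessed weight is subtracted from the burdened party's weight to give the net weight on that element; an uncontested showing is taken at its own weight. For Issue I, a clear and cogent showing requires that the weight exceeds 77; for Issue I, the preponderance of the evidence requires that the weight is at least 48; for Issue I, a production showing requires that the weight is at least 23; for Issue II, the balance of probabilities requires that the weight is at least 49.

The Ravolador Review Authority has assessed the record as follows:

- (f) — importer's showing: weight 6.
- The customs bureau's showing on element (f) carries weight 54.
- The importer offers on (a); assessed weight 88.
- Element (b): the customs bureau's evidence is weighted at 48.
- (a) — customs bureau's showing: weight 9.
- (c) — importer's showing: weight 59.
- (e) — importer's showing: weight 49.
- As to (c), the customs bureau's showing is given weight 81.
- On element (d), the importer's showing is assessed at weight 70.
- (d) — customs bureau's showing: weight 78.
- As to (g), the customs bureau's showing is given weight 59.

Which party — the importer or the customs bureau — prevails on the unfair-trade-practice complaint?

— Issue I —
Stage I.1 (importer, a clear and cogent showing, weight exceeds 77): (a) net 88−9=79 > 77 — meets.
  All elements met. The burden passes to the customs bureau.
Stage I.2 (customs bureau, the preponderance of the evidence, weight is at least 48): (b) 48 ≥ 48 — meets.
  Stage I.2 carried; the burden remains with the customs bureau.
Stage I.3 (customs bureau, a production showing, weight is at least 23): (c) net 81−59=22 < 23 — fails; (d) net 78−70=8 < 23 — fails.
  Not every element is met, so the customs bureau fails to carry Stage I.3.
The importer prevails on this issue.
— Issue II —
At Stage II.1 the importer must meet the balance of probabilities (weight is at least 49): on (e) the weight is 49, which does reach 49, so (e) meets the standard.
  The importer carries Stage II.1; the customs bureau now bears the burden.
At Stage II.2 the customs bureau must meet the balance of probabilities (weight is at least 49): on (f) the weight is 54 less the opposing 6 gives net 48, which does not reach 49, so (f) does not meet the standard; on (g) the weight is 59, which does reach 49, so (g) meets the standard.
  Not every element is met, so the customs bureau fails to carry Stage II.2.
The importer prevails on this issue.
Per-issue: Issue I → importer; Issue II → importer. The importer must prevail on every issue; overall, the importer prevails.

importer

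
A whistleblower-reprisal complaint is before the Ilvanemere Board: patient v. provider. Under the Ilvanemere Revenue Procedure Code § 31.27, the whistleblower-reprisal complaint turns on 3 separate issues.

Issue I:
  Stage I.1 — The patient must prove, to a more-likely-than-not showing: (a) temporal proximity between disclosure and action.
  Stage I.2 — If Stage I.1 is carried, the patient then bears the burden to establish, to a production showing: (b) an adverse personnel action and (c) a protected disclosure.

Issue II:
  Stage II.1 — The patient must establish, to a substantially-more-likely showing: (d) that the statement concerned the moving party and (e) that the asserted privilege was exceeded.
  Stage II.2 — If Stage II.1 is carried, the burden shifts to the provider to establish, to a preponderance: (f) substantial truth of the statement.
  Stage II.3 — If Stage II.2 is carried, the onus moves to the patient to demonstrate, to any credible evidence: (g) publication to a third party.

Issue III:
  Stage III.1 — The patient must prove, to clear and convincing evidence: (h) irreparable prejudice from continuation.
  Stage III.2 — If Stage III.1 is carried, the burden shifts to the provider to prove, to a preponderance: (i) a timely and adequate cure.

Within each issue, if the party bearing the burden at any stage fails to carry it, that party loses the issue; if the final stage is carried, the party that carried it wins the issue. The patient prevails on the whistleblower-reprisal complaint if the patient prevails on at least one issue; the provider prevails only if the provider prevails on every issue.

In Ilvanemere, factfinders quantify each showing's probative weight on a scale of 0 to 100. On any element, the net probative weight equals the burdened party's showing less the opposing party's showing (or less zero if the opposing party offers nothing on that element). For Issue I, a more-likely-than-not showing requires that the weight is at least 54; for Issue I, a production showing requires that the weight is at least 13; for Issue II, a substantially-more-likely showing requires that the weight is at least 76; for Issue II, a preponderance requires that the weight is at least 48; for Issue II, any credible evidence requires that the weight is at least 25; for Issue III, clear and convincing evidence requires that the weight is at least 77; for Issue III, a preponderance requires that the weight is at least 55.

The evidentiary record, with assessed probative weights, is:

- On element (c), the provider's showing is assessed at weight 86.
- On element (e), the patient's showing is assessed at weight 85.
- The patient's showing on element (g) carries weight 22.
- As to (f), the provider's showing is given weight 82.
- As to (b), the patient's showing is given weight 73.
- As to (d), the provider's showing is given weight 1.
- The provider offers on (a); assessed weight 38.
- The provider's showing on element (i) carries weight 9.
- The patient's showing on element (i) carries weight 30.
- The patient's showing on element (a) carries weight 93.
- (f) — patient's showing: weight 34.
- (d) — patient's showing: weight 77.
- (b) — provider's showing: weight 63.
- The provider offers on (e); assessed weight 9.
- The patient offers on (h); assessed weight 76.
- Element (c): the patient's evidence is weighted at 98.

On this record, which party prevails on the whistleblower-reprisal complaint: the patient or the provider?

provider

— Issue I —
Stage I.1 (patient, a more-likely-than-not showing, weight is at least 54): (a) net 93−38=55 ≥ 54 — meets.
  Stage I.1 carried; the burden remains with the patient.
Stage I.2 (patient, a production showing, weight is at least 13): (b) net 73−63=10 < 13 — fails; (c) net 98−86=12 < 13 — fails.
  Not every element is met, so the patient fails to carry Stage I.2.
The provider prevails on this issue.
— Issue II —
Stage II.1 (patient, a substantially-more-likely showing, weight is at least 76): (d) net 77−1=76 ≥ 76 — meets; (e) net 85−9=76 ≥ 76 — meets.
  All elements met. The burden passes to the provider.
Stage II.2 (provider, a preponderance, weight is at least 48): (f) net 82−34=48 ≥ 48 — meets.
  All elements met. The burden passes to the patient.
Stage II.3 (patient, any credible evidence, weight is at least 25): (g) 22 < 25 — fails.
  Not every element is met, so the patient fails to carry Stage II.3.
The analysis ends at Stage II.3; the provider prevails on this issue.
— Issue III —
Stage III.1 — burden on patient; standard: clear and convincing evidence (weight is at least 77).
    (h): 76 < 77 [not met]
  Stage III.1 not carried; the patient fails its burden.
So the provider prevails on this issue.
Per-issue: Issue I → provider; Issue II → provider; Issue III → provider. The patient must prevail on at least one issue; overall, the provider prevails.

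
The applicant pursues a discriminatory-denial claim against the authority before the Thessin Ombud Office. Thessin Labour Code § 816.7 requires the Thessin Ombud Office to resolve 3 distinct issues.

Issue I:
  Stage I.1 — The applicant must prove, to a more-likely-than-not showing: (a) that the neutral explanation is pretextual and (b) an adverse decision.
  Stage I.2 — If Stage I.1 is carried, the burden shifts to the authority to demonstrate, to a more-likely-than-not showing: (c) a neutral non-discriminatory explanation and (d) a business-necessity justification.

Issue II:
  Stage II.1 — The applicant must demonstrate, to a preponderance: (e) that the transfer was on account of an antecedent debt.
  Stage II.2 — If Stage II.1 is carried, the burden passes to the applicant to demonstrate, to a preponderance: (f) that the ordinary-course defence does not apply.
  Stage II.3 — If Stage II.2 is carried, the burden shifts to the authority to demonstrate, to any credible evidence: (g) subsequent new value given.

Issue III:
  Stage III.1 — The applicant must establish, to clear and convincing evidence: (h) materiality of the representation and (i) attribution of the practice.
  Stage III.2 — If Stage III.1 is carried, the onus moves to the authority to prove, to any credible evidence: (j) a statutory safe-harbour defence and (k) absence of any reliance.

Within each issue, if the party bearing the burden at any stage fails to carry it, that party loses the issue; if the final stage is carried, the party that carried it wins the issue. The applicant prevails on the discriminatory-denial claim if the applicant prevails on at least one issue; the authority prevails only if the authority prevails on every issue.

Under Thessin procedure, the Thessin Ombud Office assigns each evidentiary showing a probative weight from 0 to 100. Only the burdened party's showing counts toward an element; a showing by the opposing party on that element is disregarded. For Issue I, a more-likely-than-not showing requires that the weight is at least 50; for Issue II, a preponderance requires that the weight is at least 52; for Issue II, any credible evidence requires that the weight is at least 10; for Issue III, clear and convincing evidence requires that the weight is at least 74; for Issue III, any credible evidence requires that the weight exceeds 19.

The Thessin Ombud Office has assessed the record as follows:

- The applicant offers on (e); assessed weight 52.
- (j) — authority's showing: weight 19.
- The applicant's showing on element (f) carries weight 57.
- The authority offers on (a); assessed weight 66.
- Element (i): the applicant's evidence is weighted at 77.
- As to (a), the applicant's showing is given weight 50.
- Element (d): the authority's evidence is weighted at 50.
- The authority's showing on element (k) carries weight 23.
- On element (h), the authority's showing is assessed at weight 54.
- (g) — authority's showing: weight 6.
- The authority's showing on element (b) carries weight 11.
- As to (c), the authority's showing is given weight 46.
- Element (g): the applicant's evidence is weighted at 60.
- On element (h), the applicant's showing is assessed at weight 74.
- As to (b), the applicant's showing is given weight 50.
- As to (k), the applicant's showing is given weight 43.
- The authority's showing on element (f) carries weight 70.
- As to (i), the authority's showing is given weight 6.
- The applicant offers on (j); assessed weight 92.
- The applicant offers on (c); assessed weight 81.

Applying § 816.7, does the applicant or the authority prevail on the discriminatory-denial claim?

— Issue I —
Stage I.1 — burden on applicant; standard: a more-likely-than-not showing (weight is at least 50).
    (a): 50 (authority's 66 disregarded) ≥ 50 [met]
    (b): 50 (authority's 11 disregarded) ≥ 50 [met]
  The applicant carries Stage I.1; the authority now bears the burden.
Stage I.2 — burden on authority; standard: a more-likely-than-not showing (weight is at least 50).
    (c): 46 (applicant's 81 disregarded) < 50 [not met]
    (d): 50 ≥ 50 [met]
  The authority does not carry Stage I.2.
So the applicant prevails on this issue.
— Issue II —
At Stage II.1 the applicant must meet a preponderance (weight is at least 52): on (e) the weight is 52, which does reach 52, so (e) meets the standard.
  All elements met. The applicant retains the burden for Stage II.2.
At Stage II.2 the applicant must meet a preponderance (weight is at least 52): on (f) the weight is 57 (the authority's 70 is given no effect), ≥ 52, so (f) meets the standard.
  Stage II.2 is satisfied; the onus moves to the authority.
At Stage II.3 the authority must meet any credible evidence (weight is at least 10): on (g) the weight is 6 (the applicant's 60 is given no effect), which does not reach 10, so (g) does not meet the standard.
  The authority does not carry Stage II.3.
The analysis ends at Stage II.3; the applicant prevails on this issue.
— Issue III —
At Stage III.1 the applicant must meet clear and convincing evidence (weight is at least 74): on (h) the weight is 74 (the authority's 54 is given no effect), which does reach 74, so (h) meets the standard; on (i) the weight is 77 (the authority's 6 is given no effect), which does reach 74, so (i) meets the standard.
  The applicant carries Stage III.1; the authority now bears the burden.
At Stage III.2 the authority must meet any credible evidence (weight exceeds 19): on (j) the weight is 19 (the applicant's 92 is given no effect), which does not exceed 19, so (j) does not meet the standard; on (k) the weight is 23 (the applicant's 43 is given no effect), > 19, so (k) meets the standard.
  Stage III.2 not carried; the authority fails its burden.
So the applicant prevails on this issue.
Per-issue: Issue I → applicant; Issue II → applicant; Issue III → applicant. The applicant must prevail on at least one issue; overall, the applicant prevails.

applicant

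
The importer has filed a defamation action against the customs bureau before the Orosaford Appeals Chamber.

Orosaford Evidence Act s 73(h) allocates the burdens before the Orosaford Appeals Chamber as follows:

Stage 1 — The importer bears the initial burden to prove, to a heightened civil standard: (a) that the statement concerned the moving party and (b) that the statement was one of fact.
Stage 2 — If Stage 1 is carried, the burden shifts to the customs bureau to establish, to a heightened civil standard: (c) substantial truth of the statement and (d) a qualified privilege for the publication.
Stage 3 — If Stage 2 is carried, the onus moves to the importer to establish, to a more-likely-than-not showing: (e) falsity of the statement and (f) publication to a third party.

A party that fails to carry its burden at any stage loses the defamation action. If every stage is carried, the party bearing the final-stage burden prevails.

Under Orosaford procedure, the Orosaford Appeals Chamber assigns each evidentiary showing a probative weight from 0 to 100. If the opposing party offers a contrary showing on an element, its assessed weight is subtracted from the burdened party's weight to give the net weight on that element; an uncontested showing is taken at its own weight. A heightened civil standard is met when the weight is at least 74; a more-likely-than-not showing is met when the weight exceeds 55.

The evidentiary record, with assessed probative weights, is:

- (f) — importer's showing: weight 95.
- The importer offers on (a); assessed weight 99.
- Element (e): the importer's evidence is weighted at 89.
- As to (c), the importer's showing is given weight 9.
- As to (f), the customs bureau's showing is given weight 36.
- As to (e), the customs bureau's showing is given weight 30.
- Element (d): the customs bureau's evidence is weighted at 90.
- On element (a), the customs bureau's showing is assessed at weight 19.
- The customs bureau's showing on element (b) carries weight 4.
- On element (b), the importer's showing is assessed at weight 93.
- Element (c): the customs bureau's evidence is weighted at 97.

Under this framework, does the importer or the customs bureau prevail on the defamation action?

Stage 1 — burden on importer; standard: a heightened civil standard (weight is at least 74).
    (a): 99 − 19 = 80 ≥ 74 [met]
    (b): 93 − 4 = 89 ≥ 74 [met]
  All elements met. The burden passes to the customs bureau.
Stage 2 — burden on customs bureau; standard: a heightened civil standard (weight is at least 74).
    (c): 97 − 9 = 88 ≥ 74 [met]
    (d): 90 ≥ 74 [met]
  All elements met. The burden passes to the importer.
Stage 3 — burden on importer; standard: a more-likely-than-not showing (weight exceeds 55).
    (e): 89 − 30 = 59 > 55 [met]
    (f): 95 − 36 = 59 > 55 [met]
  Stage 3 carried; the final stage is satisfied.
All stages carried — the importer prevails.

importer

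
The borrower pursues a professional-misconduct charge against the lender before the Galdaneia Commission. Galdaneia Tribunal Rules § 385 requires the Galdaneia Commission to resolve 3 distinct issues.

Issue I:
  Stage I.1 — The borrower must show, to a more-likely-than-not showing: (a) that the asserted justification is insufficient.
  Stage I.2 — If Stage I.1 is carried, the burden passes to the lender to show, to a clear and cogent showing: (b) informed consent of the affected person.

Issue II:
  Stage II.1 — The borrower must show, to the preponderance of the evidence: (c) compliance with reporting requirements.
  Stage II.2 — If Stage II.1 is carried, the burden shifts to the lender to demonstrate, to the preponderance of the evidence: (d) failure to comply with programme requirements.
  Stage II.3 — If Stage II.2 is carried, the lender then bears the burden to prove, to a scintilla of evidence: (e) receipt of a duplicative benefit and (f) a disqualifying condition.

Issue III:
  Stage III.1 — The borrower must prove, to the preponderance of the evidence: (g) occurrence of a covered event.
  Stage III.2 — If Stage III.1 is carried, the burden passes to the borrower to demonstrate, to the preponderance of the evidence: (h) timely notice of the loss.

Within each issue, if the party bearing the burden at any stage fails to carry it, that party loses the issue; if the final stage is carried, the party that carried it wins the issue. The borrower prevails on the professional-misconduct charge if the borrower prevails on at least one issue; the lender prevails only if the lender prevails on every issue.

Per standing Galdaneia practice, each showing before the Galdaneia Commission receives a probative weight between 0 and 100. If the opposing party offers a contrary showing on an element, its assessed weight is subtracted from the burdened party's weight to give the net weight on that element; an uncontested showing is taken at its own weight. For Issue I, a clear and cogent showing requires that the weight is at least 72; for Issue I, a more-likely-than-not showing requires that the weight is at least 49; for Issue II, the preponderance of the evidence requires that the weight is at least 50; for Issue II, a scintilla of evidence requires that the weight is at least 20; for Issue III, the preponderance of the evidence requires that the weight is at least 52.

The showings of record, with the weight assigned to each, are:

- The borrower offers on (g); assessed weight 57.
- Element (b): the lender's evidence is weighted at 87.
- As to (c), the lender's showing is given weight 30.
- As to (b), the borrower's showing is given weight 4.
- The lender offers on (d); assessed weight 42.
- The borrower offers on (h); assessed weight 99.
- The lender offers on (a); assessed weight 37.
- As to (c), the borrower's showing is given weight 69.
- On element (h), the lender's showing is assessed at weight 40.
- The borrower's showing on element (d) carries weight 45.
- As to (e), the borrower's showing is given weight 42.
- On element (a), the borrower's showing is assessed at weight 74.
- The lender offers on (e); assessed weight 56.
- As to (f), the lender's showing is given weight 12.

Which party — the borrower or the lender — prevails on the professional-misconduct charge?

— Issue I —
Stage I.1 — burden on borrower; standard: a more-likely-than-not showing (weight is at least 49).
    (a): 74 − 37 = 37 < 49 [not met]
  The borrower does not carry Stage I.1.
So the lender prevails on this issue.
— Issue II —
Stage II.1 (borrower, the preponderance of the evidence, weight is at least 50): (c) net 69−30=39 < 50 — fails.
  Not every element is met, so the borrower fails to carry Stage II.1.
The analysis ends at Stage II.1; the lender prevails on this issue.
— Issue III —
At Stage III.1 the borrower must meet the preponderance of the evidence (weight is at least 52): on (g) the weight is 57, ≥ 52, so (g) meets the standard.
  Stage III.1 is satisfied; the borrower continues to bear the burden.
At Stage III.2 the borrower must meet the preponderance of the evidence (weight is at least 52): on (h) the weight is 99 less the opposing 40 gives net 59, ≥ 52, so (h) meets the standard.
  Stage III.2 carried; the final stage is satisfied.
Every stage carried; the borrower prevails on this issue.
Per-issue: Issue I → lender; Issue II → lender; Issue III → borrower. The borrower must prevail on at least one issue; overall, the borrower prevails.

borrower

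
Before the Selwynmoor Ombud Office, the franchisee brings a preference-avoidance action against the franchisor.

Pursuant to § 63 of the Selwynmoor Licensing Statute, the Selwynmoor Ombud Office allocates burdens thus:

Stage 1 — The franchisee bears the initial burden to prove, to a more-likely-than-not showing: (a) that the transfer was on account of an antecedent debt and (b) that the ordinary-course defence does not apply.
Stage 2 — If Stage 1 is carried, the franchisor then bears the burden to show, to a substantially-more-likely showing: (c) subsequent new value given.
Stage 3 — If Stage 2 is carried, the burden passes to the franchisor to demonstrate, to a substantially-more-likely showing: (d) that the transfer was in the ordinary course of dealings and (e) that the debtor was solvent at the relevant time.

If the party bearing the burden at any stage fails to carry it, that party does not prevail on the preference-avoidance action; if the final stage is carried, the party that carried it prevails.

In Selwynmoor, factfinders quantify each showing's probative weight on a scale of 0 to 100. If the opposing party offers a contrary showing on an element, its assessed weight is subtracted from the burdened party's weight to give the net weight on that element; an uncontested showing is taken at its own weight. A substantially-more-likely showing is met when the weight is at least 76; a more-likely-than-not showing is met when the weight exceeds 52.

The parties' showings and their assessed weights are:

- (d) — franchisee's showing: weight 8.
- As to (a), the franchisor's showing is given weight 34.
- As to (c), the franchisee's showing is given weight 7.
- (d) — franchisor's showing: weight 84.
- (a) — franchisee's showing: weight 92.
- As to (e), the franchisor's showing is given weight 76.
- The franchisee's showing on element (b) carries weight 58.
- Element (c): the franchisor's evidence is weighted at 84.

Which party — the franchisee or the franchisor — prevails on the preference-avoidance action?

Stage 1 (franchisee, a more-likely-than-not showing, weight exceeds 52): (a) net 92−34=58 > 52 — meets; (b) 58 > 52 — meets.
  All elements met. The burden passes to the franchisor.
Stage 2 (franchisor, a substantially-more-likely showing, weight is at least 76): (c) net 84−7=77 ≥ 76 — meets.
  All elements met. The franchisor retains the burden for Stage 3.
Stage 3 (franchisor, a substantially-more-likely showing, weight is at least 76): (d) net 84−8=76 ≥ 76 — meets; (e) 76 ≥ 76 — meets.
  The franchisor carries the last stage.
Every stage carried; the franchisor prevails.

franchisor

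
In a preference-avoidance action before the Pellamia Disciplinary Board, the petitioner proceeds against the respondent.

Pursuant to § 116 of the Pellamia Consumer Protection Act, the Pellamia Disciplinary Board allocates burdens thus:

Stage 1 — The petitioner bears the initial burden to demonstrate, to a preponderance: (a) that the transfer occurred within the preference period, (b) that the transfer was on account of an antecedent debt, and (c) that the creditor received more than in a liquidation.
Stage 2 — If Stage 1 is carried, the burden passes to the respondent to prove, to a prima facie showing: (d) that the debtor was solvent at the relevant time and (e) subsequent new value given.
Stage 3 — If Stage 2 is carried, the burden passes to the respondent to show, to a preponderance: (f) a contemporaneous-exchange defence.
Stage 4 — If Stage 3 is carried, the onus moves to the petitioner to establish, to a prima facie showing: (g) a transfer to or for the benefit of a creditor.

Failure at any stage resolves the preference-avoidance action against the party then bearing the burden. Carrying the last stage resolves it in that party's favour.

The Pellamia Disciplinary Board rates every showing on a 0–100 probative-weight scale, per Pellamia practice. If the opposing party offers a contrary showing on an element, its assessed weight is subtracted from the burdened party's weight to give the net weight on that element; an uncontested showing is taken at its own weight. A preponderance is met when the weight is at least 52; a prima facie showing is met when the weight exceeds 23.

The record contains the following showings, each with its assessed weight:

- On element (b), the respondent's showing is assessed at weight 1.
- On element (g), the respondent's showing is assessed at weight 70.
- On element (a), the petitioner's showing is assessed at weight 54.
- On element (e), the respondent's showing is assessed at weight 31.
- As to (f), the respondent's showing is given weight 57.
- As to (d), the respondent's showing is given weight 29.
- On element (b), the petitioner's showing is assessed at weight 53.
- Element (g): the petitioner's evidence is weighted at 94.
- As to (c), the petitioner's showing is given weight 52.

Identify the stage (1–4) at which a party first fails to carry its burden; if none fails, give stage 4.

At Stage 1 the petitioner must meet a preponderance (weight is at least 52): on (a) the weight is 54, ≥ 52, so (a) meets the standard; on (b) the weight is 53 less the opposing 1 gives net 52, which does reach 52, so (b) meets the standard; on (c) the weight is 52, which does reach 52, so (c) meets the standard.
  All elements met. The burden passes to the respondent.
At Stage 2 the respondent must meet a prima facie showing (weight exceeds 23): on (d) the weight is 29, which does exceed 23, so (d) meets the standard; on (e) the weight is 31, which does exceed 23, so (e) meets the standard.
  Stage 2 carried; the burden remains with the respondent.
At Stage 3 the respondent must meet a preponderance (weight is at least 52): on (f) the weight is 57, which does reach 52, so (f) meets the standard.
  All elements met. The burden passes to the petitioner.
At Stage 4 the petitioner must meet a prima facie showing (weight exceeds 23): on (g) the weight is 94 less the opposing 70 gives net 24, > 23, so (g) meets the standard.
  Stage 4 carried; the final stage is satisfied.
With every stage satisfied, the petitioner prevails.

stage 4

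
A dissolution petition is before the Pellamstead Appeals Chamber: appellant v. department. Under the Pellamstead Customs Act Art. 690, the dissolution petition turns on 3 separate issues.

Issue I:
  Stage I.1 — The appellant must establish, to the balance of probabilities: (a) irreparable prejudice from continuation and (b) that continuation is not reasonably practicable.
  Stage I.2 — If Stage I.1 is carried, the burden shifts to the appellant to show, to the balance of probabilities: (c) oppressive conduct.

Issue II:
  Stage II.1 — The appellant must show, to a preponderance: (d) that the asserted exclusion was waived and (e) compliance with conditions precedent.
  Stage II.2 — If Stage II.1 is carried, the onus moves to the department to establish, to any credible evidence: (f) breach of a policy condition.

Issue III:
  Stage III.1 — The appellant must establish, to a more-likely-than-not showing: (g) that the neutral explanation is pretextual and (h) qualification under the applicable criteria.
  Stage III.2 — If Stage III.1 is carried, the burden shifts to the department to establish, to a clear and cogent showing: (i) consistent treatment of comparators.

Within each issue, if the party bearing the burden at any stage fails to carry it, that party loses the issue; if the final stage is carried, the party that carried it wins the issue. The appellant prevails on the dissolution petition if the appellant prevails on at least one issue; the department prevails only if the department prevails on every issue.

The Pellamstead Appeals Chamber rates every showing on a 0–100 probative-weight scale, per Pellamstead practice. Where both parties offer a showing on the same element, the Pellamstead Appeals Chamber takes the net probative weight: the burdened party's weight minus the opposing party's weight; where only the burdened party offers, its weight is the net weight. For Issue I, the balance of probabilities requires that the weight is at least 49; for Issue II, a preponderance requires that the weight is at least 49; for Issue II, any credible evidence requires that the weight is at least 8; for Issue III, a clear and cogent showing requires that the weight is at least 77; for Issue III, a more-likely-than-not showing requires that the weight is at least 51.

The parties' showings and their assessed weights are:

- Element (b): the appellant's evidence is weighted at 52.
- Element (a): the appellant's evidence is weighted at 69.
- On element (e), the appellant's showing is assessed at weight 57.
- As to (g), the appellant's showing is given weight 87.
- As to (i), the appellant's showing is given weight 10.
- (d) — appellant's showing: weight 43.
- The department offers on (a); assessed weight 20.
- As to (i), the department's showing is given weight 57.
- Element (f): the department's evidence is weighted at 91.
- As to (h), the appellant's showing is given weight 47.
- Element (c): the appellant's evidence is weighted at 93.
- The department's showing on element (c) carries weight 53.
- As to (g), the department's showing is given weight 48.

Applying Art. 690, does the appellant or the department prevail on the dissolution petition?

— Issue I —
At Stage I.1 the appellant must meet the balance of probabilities (weight is at least 49): on (a) the weight is 69 less the opposing 20 gives net 49, ≥ 49, so (a) meets the standard; on (b) the weight is 52, ≥ 49, so (b) meets the standard.
  All elements met. The appellant retains the burden for Stage I.2.
At Stage I.2 the appellant must meet the balance of probabilities (weight is at least 49): on (c) the weight is 93 less the opposing 53 gives net 40, < 49, so (c) does not meet the standard.
  Not every element is met, so the appellant fails to carry Stage I.2.
The analysis ends at Stage I.2; the department prevails on this issue.
— Issue II —
At Stage II.1 the appellant must meet a preponderance (weight is at least 49): on (d) the weight is 43, < 49, so (d) does not meet the standard; on (e) the weight is 57, ≥ 49, so (e) meets the standard.
  Stage II.1 not carried; the appellant fails its burden.
So the department prevails on this issue.
— Issue III —
Stage III.1 — burden on appellant; standard: a more-likely-than-not showing (weight is at least 51).
    (g): 87 − 48 = 39 < 51 [not met]
    (h): 47 < 51 [not met]
  The appellant does not carry Stage III.1.
The analysis ends at Stage III.1; the department prevails on this issue.
Per-issue: Issue I → department; Issue II → department; Issue III → department. The appellant must prevail on at least one issue; overall, the department prevails.

department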